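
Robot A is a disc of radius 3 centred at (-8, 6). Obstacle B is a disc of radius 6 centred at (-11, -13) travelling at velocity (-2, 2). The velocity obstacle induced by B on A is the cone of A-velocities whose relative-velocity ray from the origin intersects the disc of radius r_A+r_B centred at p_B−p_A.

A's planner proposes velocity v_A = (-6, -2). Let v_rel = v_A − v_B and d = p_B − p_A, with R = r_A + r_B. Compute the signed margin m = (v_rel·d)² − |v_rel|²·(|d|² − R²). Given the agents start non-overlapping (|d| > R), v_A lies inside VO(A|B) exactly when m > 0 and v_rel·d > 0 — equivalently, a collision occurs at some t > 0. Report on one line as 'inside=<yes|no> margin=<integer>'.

d = (-3, -19),  |d|² = 370;  R = 3+6 = 9,  c = 370−9² = 289
v_rel = (-4, -4),  |v_rel|² = 32;  v_rel·d = (-4)·(-3) + (-4)·(-19) = 88
32·t² − 176·t + 289 = 0  ⇒  m = 88² − 32·289 = -1504
m = -1504 < 0,  v_rel·d = 88 > 0  ⇒  outside

inside=no margin=-1504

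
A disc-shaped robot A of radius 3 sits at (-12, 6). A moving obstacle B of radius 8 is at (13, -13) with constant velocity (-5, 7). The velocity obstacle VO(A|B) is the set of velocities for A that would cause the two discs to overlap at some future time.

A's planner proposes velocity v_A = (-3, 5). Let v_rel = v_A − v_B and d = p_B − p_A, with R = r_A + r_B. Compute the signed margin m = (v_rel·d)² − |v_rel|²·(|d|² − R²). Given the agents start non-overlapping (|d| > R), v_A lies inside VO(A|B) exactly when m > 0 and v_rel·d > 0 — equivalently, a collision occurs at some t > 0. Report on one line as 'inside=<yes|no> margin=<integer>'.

d = (25, -19),  |d|² = 986;  R = 3+8 = 11,  c = 986−11² = 865
v_rel = (2, -2),  |v_rel|² = 8;  v_rel·d = (2)·(25) + (-2)·(-19) = 88
8·t² − 176·t + 865 = 0  ⇒  m = 88² − 8·865 = 824
m = 824 > 0,  v_rel·d = 88 > 0  ⇒  inside

inside=yes margin=824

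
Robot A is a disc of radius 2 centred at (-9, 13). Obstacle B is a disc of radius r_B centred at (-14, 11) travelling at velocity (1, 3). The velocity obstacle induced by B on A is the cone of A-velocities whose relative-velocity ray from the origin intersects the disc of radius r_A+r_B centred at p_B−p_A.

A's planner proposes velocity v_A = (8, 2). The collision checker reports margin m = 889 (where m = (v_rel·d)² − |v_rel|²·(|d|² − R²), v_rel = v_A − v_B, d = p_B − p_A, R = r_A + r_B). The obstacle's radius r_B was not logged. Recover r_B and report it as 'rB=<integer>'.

m = 889
d = (-5, -2);  v_rel = (7, -1),  |v_rel|² = 50
v_rel×d = (7)·(-2) − (-1)·(-5) = -19
since m = R²·50 − (-19)²:  R² = (361 + 889) / 50 = 25
R = √25 = 5  ⇒  r_B = 5 − 2 = 3

rB=3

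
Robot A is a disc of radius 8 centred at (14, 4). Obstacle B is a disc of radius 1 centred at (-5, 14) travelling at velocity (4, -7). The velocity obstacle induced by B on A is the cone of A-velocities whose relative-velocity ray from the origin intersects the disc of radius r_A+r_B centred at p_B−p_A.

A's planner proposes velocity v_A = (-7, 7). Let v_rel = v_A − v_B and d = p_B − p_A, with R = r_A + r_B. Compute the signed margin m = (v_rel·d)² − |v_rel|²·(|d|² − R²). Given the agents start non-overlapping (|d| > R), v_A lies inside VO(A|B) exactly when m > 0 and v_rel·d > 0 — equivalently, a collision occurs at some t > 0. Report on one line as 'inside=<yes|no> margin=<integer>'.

d = (-19, 10),  |d|² = 461;  R = 8+1 = 9,  c = 461−9² = 380
v_rel = (-11, 14),  |v_rel|² = 317;  v_rel·d = (-11)·(-19) + (14)·(10) = 349
317·t² − 698·t + 380 = 0  ⇒  m = 349² − 317·380 = 1341
m = 1341 > 0,  v_rel·d = 349 > 0  ⇒  inside

inside=yes margin=1341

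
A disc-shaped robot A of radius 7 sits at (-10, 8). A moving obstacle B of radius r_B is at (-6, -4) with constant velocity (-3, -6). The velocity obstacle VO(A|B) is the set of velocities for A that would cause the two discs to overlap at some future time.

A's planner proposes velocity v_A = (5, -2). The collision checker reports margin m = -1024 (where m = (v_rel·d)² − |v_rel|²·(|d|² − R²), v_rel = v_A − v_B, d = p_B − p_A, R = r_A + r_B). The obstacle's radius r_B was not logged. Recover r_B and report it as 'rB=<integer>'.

m = -1024
d = (4, -12);  v_rel = (8, 4),  |v_rel|² = 80
v_rel×d = (8)·(-12) − (4)·(4) = -112
since m = R²·80 − (-112)²:  R² = (12544 + -1024) / 80 = 144
R = √144 = 12  ⇒  r_B = 12 − 7 = 5

rB=5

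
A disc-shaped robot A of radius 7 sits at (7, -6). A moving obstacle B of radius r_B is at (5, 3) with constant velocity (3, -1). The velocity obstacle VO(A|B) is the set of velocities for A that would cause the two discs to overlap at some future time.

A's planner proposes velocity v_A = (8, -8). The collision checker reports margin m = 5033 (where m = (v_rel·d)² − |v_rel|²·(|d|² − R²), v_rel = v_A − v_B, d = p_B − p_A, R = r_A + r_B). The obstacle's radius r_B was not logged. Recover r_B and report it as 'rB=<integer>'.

m = 5033
d = (-2, 9);  v_rel = (5, -7),  |v_rel|² = 74
v_rel×d = (5)·(9) − (-7)·(-2) = 31
since m = R²·74 − 31²:  R² = (961 + 5033) / 74 = 81
R = √81 = 9  ⇒  r_B = 9 − 7 = 2

rB=2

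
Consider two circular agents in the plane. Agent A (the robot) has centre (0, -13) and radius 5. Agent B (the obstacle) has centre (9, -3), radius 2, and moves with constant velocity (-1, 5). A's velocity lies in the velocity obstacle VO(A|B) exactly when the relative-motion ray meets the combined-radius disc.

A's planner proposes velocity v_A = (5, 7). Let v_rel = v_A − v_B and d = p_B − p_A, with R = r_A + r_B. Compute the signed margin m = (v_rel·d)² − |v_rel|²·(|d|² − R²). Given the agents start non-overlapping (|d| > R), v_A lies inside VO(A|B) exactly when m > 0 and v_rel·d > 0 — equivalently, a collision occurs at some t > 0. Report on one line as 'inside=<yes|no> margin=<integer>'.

d = (9, 10),  |d|² = 181;  R = 5+2 = 7,  c = 181−7² = 132
v_rel = (6, 2),  |v_rel|² = 40;  v_rel·d = (6)·(9) + (2)·(10) = 74
40·t² − 148·t + 132 = 0  ⇒  m = 74² − 40·132 = 196
m = 196 > 0,  v_rel·d = 74 > 0  ⇒  inside

inside=yes margin=196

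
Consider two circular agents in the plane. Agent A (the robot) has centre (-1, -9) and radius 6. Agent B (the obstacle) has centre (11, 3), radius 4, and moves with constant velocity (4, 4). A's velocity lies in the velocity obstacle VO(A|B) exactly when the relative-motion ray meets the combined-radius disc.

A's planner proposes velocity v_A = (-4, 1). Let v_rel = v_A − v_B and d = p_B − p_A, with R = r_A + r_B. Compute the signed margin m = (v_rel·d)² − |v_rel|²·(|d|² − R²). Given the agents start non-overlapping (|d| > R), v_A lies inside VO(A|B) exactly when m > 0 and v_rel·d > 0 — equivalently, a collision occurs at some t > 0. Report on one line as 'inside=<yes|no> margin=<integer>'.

d = (12, 12),  |d|² = 288;  R = 6+4 = 10,  c = 288−10² = 188
v_rel = (-8, -3),  |v_rel|² = 73;  v_rel·d = (-8)·(12) + (-3)·(12) = -132
73·t² + 264·t + 188 = 0  ⇒  m = (-132)² − 73·188 = 3700
m = 3700 > 0,  v_rel·d = -132 < 0  ⇒  outside

inside=no margin=3700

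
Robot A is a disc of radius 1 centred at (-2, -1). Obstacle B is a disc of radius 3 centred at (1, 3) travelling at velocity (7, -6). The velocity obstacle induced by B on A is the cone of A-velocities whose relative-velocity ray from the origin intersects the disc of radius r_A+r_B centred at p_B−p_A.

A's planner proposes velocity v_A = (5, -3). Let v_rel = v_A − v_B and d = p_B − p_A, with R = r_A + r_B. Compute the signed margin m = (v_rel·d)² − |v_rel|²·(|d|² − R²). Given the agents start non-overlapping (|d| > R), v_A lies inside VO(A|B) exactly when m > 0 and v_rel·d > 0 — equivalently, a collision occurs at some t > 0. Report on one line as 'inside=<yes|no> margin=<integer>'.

d = (3, 4),  |d|² = 25;  R = 1+3 = 4,  c = 25−4² = 9
v_rel = (-2, 3),  |v_rel|² = 13;  v_rel·d = (-2)·(3) + (3)·(4) = 6
13·t² − 12·t + 9 = 0  ⇒  m = 6² − 13·9 = -81
m = -81 < 0,  v_rel·d = 6 > 0  ⇒  outside

inside=no margin=-81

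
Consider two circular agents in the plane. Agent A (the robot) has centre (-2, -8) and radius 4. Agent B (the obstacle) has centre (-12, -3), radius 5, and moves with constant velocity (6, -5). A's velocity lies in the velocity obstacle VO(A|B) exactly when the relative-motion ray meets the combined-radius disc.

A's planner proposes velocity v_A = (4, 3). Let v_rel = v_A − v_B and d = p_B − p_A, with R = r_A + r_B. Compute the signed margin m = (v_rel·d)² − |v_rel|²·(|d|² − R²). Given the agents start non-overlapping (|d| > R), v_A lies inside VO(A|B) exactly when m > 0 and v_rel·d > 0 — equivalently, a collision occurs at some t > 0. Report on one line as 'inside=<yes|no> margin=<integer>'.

d = (-10, 5),  |d|² = 125;  R = 4+5 = 9,  c = 125−9² = 44
v_rel = (-2, 8),  |v_rel|² = 68;  v_rel·d = (-2)·(-10) + (8)·(5) = 60
68·t² − 120·t + 44 = 0  ⇒  m = 60² − 68·44 = 608
m = 608 > 0,  v_rel·d = 60 > 0  ⇒  inside

inside=yes margin=608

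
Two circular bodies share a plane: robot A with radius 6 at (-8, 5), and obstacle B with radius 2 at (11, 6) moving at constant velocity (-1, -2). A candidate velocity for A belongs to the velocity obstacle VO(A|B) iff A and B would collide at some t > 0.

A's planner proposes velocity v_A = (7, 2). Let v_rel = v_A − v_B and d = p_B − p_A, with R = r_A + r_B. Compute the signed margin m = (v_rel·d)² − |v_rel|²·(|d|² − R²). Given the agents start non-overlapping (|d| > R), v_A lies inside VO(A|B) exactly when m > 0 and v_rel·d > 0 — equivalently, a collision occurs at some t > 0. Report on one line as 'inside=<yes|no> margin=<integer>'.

d = (19, 1),  |d|² = 362;  R = 6+2 = 8,  c = 362−8² = 298
v_rel = (8, 4),  |v_rel|² = 80;  v_rel·d = (8)·(19) + (4)·(1) = 156
80·t² − 312·t + 298 = 0  ⇒  m = 156² − 80·298 = 496
m = 496 > 0,  v_rel·d = 156 > 0  ⇒  inside

inside=yes margin=496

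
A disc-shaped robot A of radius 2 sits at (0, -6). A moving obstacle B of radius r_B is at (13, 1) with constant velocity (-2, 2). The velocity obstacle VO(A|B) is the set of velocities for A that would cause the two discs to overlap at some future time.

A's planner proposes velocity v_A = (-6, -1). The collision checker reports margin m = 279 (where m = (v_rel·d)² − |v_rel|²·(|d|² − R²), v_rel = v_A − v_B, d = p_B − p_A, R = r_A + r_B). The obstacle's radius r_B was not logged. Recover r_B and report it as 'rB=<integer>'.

m = 279
d = (13, 7);  v_rel = (-4, -3),  |v_rel|² = 25
v_rel×d = (-4)·(7) − (-3)·(13) = 11
since m = R²·25 − 11²:  R² = (121 + 279) / 25 = 16
R = √16 = 4  ⇒  r_B = 4 − 2 = 2

rB=2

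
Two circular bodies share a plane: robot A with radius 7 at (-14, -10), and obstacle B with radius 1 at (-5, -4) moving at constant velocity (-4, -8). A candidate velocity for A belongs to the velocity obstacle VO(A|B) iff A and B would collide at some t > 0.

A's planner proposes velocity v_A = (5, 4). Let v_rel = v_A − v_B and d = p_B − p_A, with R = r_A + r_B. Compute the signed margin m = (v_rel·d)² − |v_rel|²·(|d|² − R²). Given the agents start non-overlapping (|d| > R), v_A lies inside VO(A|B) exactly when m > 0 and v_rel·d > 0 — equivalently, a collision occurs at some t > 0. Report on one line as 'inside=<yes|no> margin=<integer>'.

d = (9, 6),  |d|² = 117;  R = 7+1 = 8,  c = 117−8² = 53
v_rel = (9, 12),  |v_rel|² = 225;  v_rel·d = (9)·(9) + (12)·(6) = 153
225·t² − 306·t + 53 = 0  ⇒  m = 153² − 225·53 = 11484
m = 11484 > 0,  v_rel·d = 153 > 0  ⇒  inside

inside=yes margin=11484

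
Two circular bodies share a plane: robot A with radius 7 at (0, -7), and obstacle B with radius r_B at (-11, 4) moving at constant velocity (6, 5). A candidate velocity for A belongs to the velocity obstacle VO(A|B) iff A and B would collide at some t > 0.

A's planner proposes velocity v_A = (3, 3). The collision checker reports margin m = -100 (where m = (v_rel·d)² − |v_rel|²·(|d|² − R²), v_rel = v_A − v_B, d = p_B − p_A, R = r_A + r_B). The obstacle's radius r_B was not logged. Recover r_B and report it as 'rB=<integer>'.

m = -100
d = (-11, 11);  v_rel = (-3, -2),  |v_rel|² = 13
v_rel×d = (-3)·(11) − (-2)·(-11) = -55
since m = R²·13 − (-55)²:  R² = (3025 + -100) / 13 = 225
R = √225 = 15  ⇒  r_B = 15 − 7 = 8

rB=8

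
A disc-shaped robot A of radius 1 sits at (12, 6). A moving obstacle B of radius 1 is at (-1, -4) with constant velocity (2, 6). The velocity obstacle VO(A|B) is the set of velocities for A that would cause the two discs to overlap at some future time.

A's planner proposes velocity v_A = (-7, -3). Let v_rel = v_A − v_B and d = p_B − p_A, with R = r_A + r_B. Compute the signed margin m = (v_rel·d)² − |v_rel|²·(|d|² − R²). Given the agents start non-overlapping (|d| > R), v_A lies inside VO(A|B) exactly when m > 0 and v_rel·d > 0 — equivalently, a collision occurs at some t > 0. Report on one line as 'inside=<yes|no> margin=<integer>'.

d = (-13, -10),  |d|² = 269;  R = 1+1 = 2,  c = 269−2² = 265
v_rel = (-9, -9),  |v_rel|² = 162;  v_rel·d = (-9)·(-13) + (-9)·(-10) = 207
162·t² − 414·t + 265 = 0  ⇒  m = 207² − 162·265 = -81
m = -81 < 0,  v_rel·d = 207 > 0  ⇒  outside

inside=no margin=-81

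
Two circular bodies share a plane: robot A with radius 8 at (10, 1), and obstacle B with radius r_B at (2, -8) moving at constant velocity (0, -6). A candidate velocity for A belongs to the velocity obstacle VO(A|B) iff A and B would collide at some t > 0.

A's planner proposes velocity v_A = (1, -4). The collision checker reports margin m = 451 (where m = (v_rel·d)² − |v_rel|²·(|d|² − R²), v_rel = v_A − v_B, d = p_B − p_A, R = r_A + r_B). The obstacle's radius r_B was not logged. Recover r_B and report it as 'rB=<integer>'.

m = 451
d = (-8, -9);  v_rel = (1, 2),  |v_rel|² = 5
v_rel×d = (1)·(-9) − (2)·(-8) = 7
since m = R²·5 − 7²:  R² = (49 + 451) / 5 = 100
R = √100 = 10  ⇒  r_B = 10 − 8 = 2

rB=2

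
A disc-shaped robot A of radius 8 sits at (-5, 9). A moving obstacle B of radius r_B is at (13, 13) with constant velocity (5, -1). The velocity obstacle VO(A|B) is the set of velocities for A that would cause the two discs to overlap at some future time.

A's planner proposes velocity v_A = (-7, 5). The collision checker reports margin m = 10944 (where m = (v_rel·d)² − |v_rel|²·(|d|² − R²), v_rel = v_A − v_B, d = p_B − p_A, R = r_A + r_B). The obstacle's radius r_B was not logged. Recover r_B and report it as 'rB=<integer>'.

m = 10944
d = (18, 4);  v_rel = (-12, 6),  |v_rel|² = 180
v_rel×d = (-12)·(4) − (6)·(18) = -156
since m = R²·180 − (-156)²:  R² = (24336 + 10944) / 180 = 196
R = √196 = 14  ⇒  r_B = 14 − 8 = 6

rB=6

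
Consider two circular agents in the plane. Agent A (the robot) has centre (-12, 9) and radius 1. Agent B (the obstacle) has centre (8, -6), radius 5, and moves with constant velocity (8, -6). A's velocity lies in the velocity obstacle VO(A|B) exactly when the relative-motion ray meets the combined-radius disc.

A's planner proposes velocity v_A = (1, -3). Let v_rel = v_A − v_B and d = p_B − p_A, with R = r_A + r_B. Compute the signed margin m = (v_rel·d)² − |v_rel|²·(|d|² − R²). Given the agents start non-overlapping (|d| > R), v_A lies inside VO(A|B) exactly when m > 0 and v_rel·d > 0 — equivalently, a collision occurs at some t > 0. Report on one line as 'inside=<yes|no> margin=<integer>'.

d = (20, -15),  |d|² = 625;  R = 1+5 = 6,  c = 625−6² = 589
v_rel = (-7, 3),  |v_rel|² = 58;  v_rel·d = (-7)·(20) + (3)·(-15) = -185
58·t² + 370·t + 589 = 0  ⇒  m = (-185)² − 58·589 = 63
m = 63 > 0,  v_rel·d = -185 < 0  ⇒  outside

inside=no margin=63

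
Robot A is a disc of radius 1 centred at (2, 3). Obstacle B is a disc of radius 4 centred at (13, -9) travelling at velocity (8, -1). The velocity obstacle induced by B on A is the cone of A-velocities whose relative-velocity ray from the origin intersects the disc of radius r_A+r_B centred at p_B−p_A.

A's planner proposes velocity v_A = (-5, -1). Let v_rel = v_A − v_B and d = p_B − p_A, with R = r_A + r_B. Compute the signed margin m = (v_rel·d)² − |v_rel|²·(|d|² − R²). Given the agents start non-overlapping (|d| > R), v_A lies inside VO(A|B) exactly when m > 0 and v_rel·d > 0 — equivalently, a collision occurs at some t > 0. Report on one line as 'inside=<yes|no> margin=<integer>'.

d = (11, -12),  |d|² = 265;  R = 1+4 = 5,  c = 265−5² = 240
v_rel = (-13, 0),  |v_rel|² = 169;  v_rel·d = (-13)·(11) + (0)·(-12) = -143
169·t² + 286·t + 240 = 0  ⇒  m = (-143)² − 169·240 = -20111
m = -20111 < 0,  v_rel·d = -143 < 0  ⇒  outside

inside=no margin=-20111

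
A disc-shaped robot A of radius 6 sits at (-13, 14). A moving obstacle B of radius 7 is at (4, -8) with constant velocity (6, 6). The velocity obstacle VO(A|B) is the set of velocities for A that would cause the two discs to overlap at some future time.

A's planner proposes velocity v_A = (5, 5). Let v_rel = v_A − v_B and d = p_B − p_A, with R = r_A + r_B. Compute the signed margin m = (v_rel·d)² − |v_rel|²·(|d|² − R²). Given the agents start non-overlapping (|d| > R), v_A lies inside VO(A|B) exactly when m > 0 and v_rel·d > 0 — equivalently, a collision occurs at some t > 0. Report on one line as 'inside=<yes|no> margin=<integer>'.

d = (17, -22),  |d|² = 773;  R = 6+7 = 13,  c = 773−13² = 604
v_rel = (-1, -1),  |v_rel|² = 2;  v_rel·d = (-1)·(17) + (-1)·(-22) = 5
2·t² − 10·t + 604 = 0  ⇒  m = 5² − 2·604 = -1183
m = -1183 < 0,  v_rel·d = 5 > 0  ⇒  outside

inside=no margin=-1183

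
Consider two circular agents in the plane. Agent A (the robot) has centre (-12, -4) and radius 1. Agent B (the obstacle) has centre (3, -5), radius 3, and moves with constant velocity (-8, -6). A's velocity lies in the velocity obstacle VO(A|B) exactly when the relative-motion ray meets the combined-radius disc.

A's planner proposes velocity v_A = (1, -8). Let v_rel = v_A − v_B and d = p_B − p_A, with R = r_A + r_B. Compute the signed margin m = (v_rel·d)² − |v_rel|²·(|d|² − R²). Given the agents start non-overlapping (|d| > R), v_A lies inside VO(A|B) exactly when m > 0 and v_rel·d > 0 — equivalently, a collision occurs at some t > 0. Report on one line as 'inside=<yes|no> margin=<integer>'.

d = (15, -1),  |d|² = 226;  R = 1+3 = 4,  c = 226−4² = 210
v_rel = (9, -2),  |v_rel|² = 85;  v_rel·d = (9)·(15) + (-2)·(-1) = 137
85·t² − 274·t + 210 = 0  ⇒  m = 137² − 85·210 = 919
m = 919 > 0,  v_rel·d = 137 > 0  ⇒  inside

inside=yes margin=919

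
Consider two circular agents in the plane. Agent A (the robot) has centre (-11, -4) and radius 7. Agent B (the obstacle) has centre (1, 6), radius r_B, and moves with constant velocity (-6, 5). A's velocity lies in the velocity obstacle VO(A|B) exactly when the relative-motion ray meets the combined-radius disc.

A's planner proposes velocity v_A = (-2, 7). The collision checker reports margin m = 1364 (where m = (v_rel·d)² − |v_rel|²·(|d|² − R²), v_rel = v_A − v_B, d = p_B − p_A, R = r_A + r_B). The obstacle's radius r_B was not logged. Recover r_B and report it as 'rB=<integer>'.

m = 1364
d = (12, 10);  v_rel = (4, 2),  |v_rel|² = 20
v_rel×d = (4)·(10) − (2)·(12) = 16
since m = R²·20 − 16²:  R² = (256 + 1364) / 20 = 81
R = √81 = 9  ⇒  r_B = 9 − 7 = 2

rB=2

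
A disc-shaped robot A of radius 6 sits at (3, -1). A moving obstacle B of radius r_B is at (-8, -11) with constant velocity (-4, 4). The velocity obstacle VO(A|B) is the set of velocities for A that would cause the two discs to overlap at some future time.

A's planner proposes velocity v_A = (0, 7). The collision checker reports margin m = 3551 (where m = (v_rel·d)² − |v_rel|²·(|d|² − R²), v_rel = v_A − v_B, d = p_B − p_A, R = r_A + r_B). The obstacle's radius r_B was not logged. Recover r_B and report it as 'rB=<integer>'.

m = 3551
d = (-11, -10);  v_rel = (4, 3),  |v_rel|² = 25
v_rel×d = (4)·(-10) − (3)·(-11) = -7
since m = R²·25 − (-7)²:  R² = (49 + 3551) / 25 = 144
R = √144 = 12  ⇒  r_B = 12 − 6 = 6

rB=6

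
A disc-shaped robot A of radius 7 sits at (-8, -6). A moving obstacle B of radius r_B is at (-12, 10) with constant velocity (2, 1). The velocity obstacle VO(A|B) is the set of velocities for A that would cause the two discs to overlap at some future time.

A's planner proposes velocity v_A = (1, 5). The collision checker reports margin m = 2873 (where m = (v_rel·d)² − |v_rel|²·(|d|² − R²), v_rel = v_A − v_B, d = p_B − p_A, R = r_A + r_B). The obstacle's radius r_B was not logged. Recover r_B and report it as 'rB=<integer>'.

m = 2873
d = (-4, 16);  v_rel = (-1, 4),  |v_rel|² = 17
v_rel×d = (-1)·(16) − (4)·(-4) = 0
since m = R²·17 − 0²:  R² = (0 + 2873) / 17 = 169
R = √169 = 13  ⇒  r_B = 13 − 7 = 6

rB=6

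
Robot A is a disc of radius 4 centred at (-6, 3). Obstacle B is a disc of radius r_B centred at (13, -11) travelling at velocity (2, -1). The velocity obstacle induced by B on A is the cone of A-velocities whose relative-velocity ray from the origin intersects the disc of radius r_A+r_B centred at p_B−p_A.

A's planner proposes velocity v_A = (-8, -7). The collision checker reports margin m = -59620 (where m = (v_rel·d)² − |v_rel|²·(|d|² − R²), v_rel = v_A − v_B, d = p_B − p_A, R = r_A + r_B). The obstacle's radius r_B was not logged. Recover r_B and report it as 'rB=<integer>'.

m = -59620
d = (19, -14);  v_rel = (-10, -6),  |v_rel|² = 136
v_rel×d = (-10)·(-14) − (-6)·(19) = 254
since m = R²·136 − 254²:  R² = (64516 + -59620) / 136 = 36
R = √36 = 6  ⇒  r_B = 6 − 4 = 2

rB=2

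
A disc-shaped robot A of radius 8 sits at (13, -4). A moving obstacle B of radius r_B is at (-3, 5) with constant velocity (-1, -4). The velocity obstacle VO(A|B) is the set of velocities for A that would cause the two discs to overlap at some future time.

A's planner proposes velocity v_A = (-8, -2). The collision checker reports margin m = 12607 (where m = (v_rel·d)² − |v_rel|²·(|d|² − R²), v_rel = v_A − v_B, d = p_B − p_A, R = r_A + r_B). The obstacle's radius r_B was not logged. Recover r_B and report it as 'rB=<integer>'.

m = 12607
d = (-16, 9);  v_rel = (-7, 2),  |v_rel|² = 53
v_rel×d = (-7)·(9) − (2)·(-16) = -31
since m = R²·53 − (-31)²:  R² = (961 + 12607) / 53 = 256
R = √256 = 16  ⇒  r_B = 16 − 8 = 8

rB=8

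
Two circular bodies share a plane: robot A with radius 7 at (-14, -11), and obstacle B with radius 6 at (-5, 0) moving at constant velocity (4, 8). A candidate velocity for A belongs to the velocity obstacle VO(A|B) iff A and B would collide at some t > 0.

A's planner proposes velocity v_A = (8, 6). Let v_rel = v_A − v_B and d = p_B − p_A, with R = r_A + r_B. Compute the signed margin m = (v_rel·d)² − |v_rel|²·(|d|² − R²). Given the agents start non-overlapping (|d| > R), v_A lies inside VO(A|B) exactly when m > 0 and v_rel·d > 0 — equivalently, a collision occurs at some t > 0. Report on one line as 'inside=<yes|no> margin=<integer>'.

d = (9, 11),  |d|² = 202;  R = 7+6 = 13,  c = 202−13² = 33
v_rel = (4, -2),  |v_rel|² = 20;  v_rel·d = (4)·(9) + (-2)·(11) = 14
20·t² − 28·t + 33 = 0  ⇒  m = 14² − 20·33 = -464
m = -464 < 0,  v_rel·d = 14 > 0  ⇒  outside

inside=no margin=-464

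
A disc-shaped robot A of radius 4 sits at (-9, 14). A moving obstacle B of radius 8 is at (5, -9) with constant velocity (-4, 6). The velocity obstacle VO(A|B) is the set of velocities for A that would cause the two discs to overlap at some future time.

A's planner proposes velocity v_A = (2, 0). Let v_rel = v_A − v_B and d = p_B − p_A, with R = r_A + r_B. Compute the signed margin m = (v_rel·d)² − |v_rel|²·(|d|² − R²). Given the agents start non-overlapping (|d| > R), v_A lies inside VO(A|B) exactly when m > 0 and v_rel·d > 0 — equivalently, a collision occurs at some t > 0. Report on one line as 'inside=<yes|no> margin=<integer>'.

d = (14, -23),  |d|² = 725;  R = 4+8 = 12,  c = 725−12² = 581
v_rel = (6, -6),  |v_rel|² = 72;  v_rel·d = (6)·(14) + (-6)·(-23) = 222
72·t² − 444·t + 581 = 0  ⇒  m = 222² − 72·581 = 7452
m = 7452 > 0,  v_rel·d = 222 > 0  ⇒  inside

inside=yes margin=7452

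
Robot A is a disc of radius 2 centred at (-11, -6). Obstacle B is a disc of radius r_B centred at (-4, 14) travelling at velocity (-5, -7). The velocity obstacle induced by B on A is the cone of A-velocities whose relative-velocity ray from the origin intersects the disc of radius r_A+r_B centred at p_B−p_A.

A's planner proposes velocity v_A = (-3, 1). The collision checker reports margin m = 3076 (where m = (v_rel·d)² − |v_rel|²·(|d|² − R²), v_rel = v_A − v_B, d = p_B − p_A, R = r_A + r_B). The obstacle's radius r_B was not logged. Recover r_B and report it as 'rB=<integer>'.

m = 3076
d = (7, 20);  v_rel = (2, 8),  |v_rel|² = 68
v_rel×d = (2)·(20) − (8)·(7) = -16
since m = R²·68 − (-16)²:  R² = (256 + 3076) / 68 = 49
R = √49 = 7  ⇒  r_B = 7 − 2 = 5

rB=5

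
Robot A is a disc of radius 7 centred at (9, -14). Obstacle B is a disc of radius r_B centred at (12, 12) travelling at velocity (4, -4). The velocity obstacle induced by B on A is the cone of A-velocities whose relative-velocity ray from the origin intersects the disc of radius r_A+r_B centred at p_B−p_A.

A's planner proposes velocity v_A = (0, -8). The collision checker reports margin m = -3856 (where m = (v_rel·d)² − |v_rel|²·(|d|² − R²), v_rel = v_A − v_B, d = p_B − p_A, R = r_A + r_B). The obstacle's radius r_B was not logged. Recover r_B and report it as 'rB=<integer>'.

m = -3856
d = (3, 26);  v_rel = (-4, -4),  |v_rel|² = 32
v_rel×d = (-4)·(26) − (-4)·(3) = -92
since m = R²·32 − (-92)²:  R² = (8464 + -3856) / 32 = 144
R = √144 = 12  ⇒  r_B = 12 − 7 = 5

rB=5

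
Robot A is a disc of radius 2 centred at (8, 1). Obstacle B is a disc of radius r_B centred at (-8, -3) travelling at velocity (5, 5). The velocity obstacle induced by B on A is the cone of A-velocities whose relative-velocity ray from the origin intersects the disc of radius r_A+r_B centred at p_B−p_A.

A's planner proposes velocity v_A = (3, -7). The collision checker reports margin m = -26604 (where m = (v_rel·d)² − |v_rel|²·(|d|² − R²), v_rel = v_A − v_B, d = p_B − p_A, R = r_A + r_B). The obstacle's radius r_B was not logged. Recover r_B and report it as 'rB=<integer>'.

m = -26604
d = (-16, -4);  v_rel = (-2, -12),  |v_rel|² = 148
v_rel×d = (-2)·(-4) − (-12)·(-16) = -184
since m = R²·148 − (-184)²:  R² = (33856 + -26604) / 148 = 49
R = √49 = 7  ⇒  r_B = 7 − 2 = 5

rB=5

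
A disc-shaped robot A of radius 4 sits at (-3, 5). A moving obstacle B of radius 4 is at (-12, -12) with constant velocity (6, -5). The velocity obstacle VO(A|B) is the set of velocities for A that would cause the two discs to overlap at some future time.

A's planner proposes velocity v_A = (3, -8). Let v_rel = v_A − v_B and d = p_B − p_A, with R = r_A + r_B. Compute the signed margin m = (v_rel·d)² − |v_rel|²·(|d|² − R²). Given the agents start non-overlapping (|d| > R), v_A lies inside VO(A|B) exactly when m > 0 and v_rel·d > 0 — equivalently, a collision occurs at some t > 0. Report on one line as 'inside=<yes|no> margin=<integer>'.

d = (-9, -17),  |d|² = 370;  R = 4+4 = 8,  c = 370−8² = 306
v_rel = (-3, -3),  |v_rel|² = 18;  v_rel·d = (-3)·(-9) + (-3)·(-17) = 78
18·t² − 156·t + 306 = 0  ⇒  m = 78² − 18·306 = 576
m = 576 > 0,  v_rel·d = 78 > 0  ⇒  inside

inside=yes margin=576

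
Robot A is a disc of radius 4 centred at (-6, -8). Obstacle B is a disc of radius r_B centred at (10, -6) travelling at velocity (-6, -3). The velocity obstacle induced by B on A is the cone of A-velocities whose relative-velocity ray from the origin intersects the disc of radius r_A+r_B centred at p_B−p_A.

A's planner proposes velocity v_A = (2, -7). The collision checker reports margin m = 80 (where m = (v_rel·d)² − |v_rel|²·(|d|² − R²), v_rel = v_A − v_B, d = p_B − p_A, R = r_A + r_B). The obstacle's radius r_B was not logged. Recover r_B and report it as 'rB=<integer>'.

m = 80
d = (16, 2);  v_rel = (8, -4),  |v_rel|² = 80
v_rel×d = (8)·(2) − (-4)·(16) = 80
since m = R²·80 − 80²:  R² = (6400 + 80) / 80 = 81
R = √81 = 9  ⇒  r_B = 9 − 4 = 5

rB=5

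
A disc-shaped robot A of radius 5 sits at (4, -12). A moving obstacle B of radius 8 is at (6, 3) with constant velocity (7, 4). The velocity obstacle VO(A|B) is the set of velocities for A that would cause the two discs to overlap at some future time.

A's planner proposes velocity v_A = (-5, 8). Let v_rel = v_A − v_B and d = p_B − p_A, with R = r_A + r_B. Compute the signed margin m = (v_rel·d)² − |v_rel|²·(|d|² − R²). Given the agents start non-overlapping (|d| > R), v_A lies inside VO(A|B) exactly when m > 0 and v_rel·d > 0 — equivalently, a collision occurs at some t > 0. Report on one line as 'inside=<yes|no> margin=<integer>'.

d = (2, 15),  |d|² = 229;  R = 5+8 = 13,  c = 229−13² = 60
v_rel = (-12, 4),  |v_rel|² = 160;  v_rel·d = (-12)·(2) + (4)·(15) = 36
160·t² − 72·t + 60 = 0  ⇒  m = 36² − 160·60 = -8304
m = -8304 < 0,  v_rel·d = 36 > 0  ⇒  outside

inside=no margin=-8304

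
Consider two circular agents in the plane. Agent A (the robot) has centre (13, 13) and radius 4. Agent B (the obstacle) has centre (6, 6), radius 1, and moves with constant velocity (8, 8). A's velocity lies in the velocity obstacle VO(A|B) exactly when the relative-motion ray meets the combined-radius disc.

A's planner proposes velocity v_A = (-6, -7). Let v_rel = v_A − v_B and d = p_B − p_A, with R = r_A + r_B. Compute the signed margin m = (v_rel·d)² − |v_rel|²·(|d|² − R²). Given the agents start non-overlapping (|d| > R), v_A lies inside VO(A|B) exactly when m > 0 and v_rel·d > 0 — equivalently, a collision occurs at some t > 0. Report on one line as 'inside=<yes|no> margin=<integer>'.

d = (-7, -7),  |d|² = 98;  R = 4+1 = 5,  c = 98−5² = 73
v_rel = (-14, -15),  |v_rel|² = 421;  v_rel·d = (-14)·(-7) + (-15)·(-7) = 203
421·t² − 406·t + 73 = 0  ⇒  m = 203² − 421·73 = 10476
m = 10476 > 0,  v_rel·d = 203 > 0  ⇒  inside

inside=yes margin=10476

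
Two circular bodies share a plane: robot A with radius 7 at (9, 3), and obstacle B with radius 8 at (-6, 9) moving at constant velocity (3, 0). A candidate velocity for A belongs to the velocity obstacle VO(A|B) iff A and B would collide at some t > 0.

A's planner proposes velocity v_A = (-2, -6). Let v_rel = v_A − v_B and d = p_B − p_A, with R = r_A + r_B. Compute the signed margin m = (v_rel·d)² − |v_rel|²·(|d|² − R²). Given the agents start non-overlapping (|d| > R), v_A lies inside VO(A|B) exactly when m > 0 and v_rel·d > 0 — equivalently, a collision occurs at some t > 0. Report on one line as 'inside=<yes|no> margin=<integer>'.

d = (-15, 6),  |d|² = 261;  R = 7+8 = 15,  c = 261−15² = 36
v_rel = (-5, -6),  |v_rel|² = 61;  v_rel·d = (-5)·(-15) + (-6)·(6) = 39
61·t² − 78·t + 36 = 0  ⇒  m = 39² − 61·36 = -675
m = -675 < 0,  v_rel·d = 39 > 0  ⇒  outside

inside=no margin=-675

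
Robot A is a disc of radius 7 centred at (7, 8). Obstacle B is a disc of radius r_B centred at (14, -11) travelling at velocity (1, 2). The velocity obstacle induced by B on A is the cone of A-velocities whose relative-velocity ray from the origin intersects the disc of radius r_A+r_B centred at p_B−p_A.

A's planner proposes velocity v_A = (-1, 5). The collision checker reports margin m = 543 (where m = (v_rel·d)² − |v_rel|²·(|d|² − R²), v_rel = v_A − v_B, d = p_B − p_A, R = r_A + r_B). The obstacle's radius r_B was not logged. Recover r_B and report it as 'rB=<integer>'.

m = 543
d = (7, -19);  v_rel = (-2, 3),  |v_rel|² = 13
v_rel×d = (-2)·(-19) − (3)·(7) = 17
since m = R²·13 − 17²:  R² = (289 + 543) / 13 = 64
R = √64 = 8  ⇒  r_B = 8 − 7 = 1

rB=1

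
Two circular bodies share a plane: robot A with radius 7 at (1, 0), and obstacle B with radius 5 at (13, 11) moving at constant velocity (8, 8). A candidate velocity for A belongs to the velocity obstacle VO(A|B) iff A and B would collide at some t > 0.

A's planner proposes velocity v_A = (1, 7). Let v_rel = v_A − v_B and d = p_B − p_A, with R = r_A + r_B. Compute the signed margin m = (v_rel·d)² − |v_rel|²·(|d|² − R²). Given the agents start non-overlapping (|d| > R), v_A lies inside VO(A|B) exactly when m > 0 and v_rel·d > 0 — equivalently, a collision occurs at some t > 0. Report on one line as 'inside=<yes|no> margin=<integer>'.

d = (12, 11),  |d|² = 265;  R = 7+5 = 12,  c = 265−12² = 121
v_rel = (-7, -1),  |v_rel|² = 50;  v_rel·d = (-7)·(12) + (-1)·(11) = -95
50·t² + 190·t + 121 = 0  ⇒  m = (-95)² − 50·121 = 2975
m = 2975 > 0,  v_rel·d = -95 < 0  ⇒  outside

inside=no margin=2975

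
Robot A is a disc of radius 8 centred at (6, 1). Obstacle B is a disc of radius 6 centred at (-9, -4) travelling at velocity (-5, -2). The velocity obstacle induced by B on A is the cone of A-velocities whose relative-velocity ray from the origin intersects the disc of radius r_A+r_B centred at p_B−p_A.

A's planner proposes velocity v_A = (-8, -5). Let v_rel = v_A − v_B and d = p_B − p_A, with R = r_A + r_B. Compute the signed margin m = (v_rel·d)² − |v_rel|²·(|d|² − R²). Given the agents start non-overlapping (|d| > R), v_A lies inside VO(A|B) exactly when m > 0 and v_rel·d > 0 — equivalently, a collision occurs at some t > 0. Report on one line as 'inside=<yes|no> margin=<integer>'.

d = (-15, -5),  |d|² = 250;  R = 8+6 = 14,  c = 250−14² = 54
v_rel = (-3, -3),  |v_rel|² = 18;  v_rel·d = (-3)·(-15) + (-3)·(-5) = 60
18·t² − 120·t + 54 = 0  ⇒  m = 60² − 18·54 = 2628
m = 2628 > 0,  v_rel·d = 60 > 0  ⇒  inside

inside=yes margin=2628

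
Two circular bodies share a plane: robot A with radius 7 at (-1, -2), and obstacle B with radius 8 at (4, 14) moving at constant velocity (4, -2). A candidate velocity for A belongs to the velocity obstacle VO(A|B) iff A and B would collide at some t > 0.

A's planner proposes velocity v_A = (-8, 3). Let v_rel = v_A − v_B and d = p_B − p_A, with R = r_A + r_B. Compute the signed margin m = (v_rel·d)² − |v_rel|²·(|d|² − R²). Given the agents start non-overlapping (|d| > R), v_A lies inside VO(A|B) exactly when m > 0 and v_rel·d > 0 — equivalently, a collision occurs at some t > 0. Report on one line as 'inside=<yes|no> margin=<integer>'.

d = (5, 16),  |d|² = 281;  R = 7+8 = 15,  c = 281−15² = 56
v_rel = (-12, 5),  |v_rel|² = 169;  v_rel·d = (-12)·(5) + (5)·(16) = 20
169·t² − 40·t + 56 = 0  ⇒  m = 20² − 169·56 = -9064
m = -9064 < 0,  v_rel·d = 20 > 0  ⇒  outside

inside=no margin=-9064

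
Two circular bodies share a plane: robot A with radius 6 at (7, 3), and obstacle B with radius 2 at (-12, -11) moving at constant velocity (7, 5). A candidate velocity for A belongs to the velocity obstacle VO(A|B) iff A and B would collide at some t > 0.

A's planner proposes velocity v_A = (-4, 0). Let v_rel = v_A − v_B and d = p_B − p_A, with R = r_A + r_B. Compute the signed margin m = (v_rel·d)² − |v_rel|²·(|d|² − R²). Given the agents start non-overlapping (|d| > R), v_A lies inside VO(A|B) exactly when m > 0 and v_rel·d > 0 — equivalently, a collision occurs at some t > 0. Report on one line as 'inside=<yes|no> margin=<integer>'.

d = (-19, -14),  |d|² = 557;  R = 6+2 = 8,  c = 557−8² = 493
v_rel = (-11, -5),  |v_rel|² = 146;  v_rel·d = (-11)·(-19) + (-5)·(-14) = 279
146·t² − 558·t + 493 = 0  ⇒  m = 279² − 146·493 = 5863
m = 5863 > 0,  v_rel·d = 279 > 0  ⇒  inside

inside=yes margin=5863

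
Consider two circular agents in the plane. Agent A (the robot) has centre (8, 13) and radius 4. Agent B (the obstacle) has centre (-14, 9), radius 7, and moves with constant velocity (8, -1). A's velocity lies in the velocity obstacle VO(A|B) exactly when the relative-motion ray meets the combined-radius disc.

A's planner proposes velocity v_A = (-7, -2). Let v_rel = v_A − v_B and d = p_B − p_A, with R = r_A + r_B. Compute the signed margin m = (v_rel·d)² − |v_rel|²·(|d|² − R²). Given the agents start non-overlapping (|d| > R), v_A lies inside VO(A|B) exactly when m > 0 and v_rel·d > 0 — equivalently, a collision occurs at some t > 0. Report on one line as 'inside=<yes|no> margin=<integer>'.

d = (-22, -4),  |d|² = 500;  R = 4+7 = 11,  c = 500−11² = 379
v_rel = (-15, -1),  |v_rel|² = 226;  v_rel·d = (-15)·(-22) + (-1)·(-4) = 334
226·t² − 668·t + 379 = 0  ⇒  m = 334² − 226·379 = 25902
m = 25902 > 0,  v_rel·d = 334 > 0  ⇒  inside

inside=yes margin=25902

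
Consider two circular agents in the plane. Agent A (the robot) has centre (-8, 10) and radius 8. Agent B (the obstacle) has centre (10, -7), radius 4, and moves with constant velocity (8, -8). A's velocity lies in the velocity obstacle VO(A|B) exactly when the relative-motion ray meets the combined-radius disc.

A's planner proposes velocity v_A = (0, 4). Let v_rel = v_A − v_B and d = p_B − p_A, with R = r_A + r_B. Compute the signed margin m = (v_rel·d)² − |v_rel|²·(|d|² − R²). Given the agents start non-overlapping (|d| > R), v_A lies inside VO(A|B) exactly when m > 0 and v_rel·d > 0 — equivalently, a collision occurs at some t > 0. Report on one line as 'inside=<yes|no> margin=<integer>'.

d = (18, -17),  |d|² = 613;  R = 8+4 = 12,  c = 613−12² = 469
v_rel = (-8, 12),  |v_rel|² = 208;  v_rel·d = (-8)·(18) + (12)·(-17) = -348
208·t² + 696·t + 469 = 0  ⇒  m = (-348)² − 208·469 = 23552
m = 23552 > 0,  v_rel·d = -348 < 0  ⇒  outside

inside=no margin=23552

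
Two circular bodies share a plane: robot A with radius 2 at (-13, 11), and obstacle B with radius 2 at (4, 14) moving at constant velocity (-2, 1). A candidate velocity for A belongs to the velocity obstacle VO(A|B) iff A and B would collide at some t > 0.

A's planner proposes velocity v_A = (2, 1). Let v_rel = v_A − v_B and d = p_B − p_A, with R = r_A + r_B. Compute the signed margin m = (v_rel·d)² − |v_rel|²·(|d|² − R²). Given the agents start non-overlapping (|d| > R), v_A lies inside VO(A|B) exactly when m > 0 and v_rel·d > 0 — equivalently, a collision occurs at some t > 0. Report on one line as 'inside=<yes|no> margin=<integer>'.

d = (17, 3),  |d|² = 298;  R = 2+2 = 4,  c = 298−4² = 282
v_rel = (4, 0),  |v_rel|² = 16;  v_rel·d = (4)·(17) + (0)·(3) = 68
16·t² − 136·t + 282 = 0  ⇒  m = 68² − 16·282 = 112
m = 112 > 0,  v_rel·d = 68 > 0  ⇒  inside

inside=yes margin=112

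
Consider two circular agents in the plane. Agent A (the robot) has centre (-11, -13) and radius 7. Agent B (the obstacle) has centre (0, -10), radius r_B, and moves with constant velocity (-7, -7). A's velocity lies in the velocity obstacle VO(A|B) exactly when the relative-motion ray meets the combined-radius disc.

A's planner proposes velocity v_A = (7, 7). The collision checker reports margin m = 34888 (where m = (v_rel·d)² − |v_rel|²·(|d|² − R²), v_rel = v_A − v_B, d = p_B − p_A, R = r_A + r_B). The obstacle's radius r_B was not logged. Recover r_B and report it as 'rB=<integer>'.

m = 34888
d = (11, 3);  v_rel = (14, 14),  |v_rel|² = 392
v_rel×d = (14)·(3) − (14)·(11) = -112
since m = R²·392 − (-112)²:  R² = (12544 + 34888) / 392 = 121
R = √121 = 11  ⇒  r_B = 11 − 7 = 4

rB=4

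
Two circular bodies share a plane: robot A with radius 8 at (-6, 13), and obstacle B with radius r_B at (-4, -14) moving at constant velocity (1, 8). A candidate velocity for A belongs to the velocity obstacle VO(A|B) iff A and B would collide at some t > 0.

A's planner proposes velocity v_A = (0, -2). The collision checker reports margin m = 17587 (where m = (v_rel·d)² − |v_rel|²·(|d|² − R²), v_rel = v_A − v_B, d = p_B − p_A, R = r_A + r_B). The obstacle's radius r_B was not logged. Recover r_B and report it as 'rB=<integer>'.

m = 17587
d = (2, -27);  v_rel = (-1, -10),  |v_rel|² = 101
v_rel×d = (-1)·(-27) − (-10)·(2) = 47
since m = R²·101 − 47²:  R² = (2209 + 17587) / 101 = 196
R = √196 = 14  ⇒  r_B = 14 − 8 = 6

rB=6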